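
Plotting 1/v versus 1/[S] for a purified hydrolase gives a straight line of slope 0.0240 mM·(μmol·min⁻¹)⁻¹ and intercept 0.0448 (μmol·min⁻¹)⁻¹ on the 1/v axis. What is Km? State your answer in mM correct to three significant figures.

0.536 mM

y-intercept = 1/Vmax ⇒ Vmax = 22.3 μmol·min⁻¹; slope = Km/Vmax ⇒ Km = slope × Vmax.
Km = 0.0240 × 22.3 = 0.536 mM.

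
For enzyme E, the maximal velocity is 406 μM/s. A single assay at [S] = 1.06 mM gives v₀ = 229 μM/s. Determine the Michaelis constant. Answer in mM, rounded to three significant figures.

From v = Vmax[S]/(Km+[S]), Km = [S](Vmax − v)/v.
Km = 1.06 × (406 − 229) / 229 = 187.6/229 = 0.819 mM.

0.819 mM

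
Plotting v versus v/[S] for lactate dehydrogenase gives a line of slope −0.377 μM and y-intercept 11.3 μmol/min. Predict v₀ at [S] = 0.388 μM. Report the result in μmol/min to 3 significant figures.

5.73 μmol/min

In the Eadie–Hofstee form v = Vmax − Km·(v/[S]), the slope is −Km and the intercept is Vmax, so Km = 0.377 μM and Vmax = 11.3 μmol/min.
v = 11.3 × 0.388/(0.377 + 0.388) = 5.73 μmol/min.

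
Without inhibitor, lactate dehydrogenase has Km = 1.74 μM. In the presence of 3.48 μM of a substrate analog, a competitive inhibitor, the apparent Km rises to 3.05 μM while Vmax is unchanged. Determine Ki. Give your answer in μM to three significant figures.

4.62 μM

Competitive: Km,app = α·Km with α = 1 + [I]/Ki.
α = Km,app/Km = 3.05/1.74 = 1.753.
Ki = [I]/(α − 1) = 3.48/0.7529 = 4.62 μM.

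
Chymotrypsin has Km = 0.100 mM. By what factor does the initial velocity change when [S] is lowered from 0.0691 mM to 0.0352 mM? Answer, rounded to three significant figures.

0.637

Since Vmax cancels, v₂/v₁ = [S]₂(Km+[S]₁) / [S]₁(Km+[S]₂).
= 0.0352×(0.100+0.0691) / (0.0691×(0.100+0.0352)) = 0.005952/0.009342 = 0.637.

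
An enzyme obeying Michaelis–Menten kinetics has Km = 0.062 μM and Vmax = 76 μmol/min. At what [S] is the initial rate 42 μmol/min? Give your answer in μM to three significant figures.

Rearranging v = Vmax[S]/(Km+[S]) gives [S] = Km·v/(Vmax − v).
[S] = 0.062 × 42 / (76 − 42) = 2.604/34.00 = 0.0766 μM.

0.0766 μM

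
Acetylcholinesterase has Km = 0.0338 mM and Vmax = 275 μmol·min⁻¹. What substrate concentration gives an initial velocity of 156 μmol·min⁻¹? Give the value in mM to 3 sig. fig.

The required fractional saturation is v/Vmax = 156/275 = 0.5673.
Then [S]/(Km+[S]) = 0.5673 ⇒ [S] = 0.0338 × 0.5673/(1 − 0.5673) = 0.0443 mM.

0.0443 mM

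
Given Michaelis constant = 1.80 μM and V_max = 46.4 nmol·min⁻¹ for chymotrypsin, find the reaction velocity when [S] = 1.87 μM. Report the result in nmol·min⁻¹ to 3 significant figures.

v = Vmax·[S]/(Km + [S]) = 46.4 × 1.87 / (1.80 + 1.87)
  = 86.77 / 3.670 = 23.6 nmol·min⁻¹.

23.6 nmol·min⁻¹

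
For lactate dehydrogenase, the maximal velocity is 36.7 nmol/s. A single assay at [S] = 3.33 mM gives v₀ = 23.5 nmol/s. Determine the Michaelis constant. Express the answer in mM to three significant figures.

v/Vmax = 23.5/36.7 = 0.6403 = [S]/(Km+[S]).
So Km + [S] = [S]/0.6403 = 5.200 mM, giving Km = 5.200 − 3.33 = 1.87 mM.

1.87 mM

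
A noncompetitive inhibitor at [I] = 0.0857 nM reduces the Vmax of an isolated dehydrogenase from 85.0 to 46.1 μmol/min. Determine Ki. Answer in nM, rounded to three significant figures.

0.102 nM

Noncompetitive: Vmax,app = Vmax/α with α = 1 + [I]/Ki.
α = Vmax/Vmax,app = 85.0/46.1 = 1.844.
Ki = [I]/(α − 1) = 0.0857/0.8438 = 0.102 nM.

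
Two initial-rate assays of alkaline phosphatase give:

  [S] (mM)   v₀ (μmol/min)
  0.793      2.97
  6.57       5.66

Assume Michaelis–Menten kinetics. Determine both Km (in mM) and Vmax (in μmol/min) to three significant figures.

From v = Vmax[S]/(Km+[S]), each point gives Vmax = v(Km+[S])/[S].
Equating: 2.97(Km+0.793)/0.793 = 5.66(Km+6.57)/6.57.
3.745·Km + 2.97 = 0.8615·Km + 5.66, so (3.745 − 0.8615)·Km = 5.66 − 2.97.
Km = 2.690/2.884 = 0.933 mM; then Vmax = 2.97(0.933+0.793)/0.793 = 6.46 μmol/min.

Km = 0.933 mM; Vmax = 6.46 μmol/min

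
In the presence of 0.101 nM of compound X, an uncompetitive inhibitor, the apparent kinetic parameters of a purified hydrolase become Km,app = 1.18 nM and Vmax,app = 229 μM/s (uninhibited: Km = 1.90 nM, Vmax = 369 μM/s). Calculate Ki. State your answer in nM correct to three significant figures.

0.165 nM

Uncompetitive: Vmax,app = Vmax/α (and Km,app = Km/α) with α = 1 + [I]/Ki.
α = Vmax/Vmax,app = 369/229 = 1.611.
Ki = [I]/(α − 1) = 0.101/0.6114 = 0.165 nM.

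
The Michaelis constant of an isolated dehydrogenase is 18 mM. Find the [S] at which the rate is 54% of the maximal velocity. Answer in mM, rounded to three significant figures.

21.1 mM

v/Vmax = [S]/(Km+[S]) = 0.54, so [S] = Km·0.54/(1 − 0.54) = 18 × 1.174.
[S] = 21.1 mM.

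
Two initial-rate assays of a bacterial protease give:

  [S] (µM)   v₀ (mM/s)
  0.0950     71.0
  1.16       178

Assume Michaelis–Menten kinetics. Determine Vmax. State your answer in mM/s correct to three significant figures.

In reciprocal form, 1/v = (Km/Vmax)·(1/[S]) + 1/Vmax. The two points give (1/[S], 1/v) = (10.53, 0.01408) and (0.8621, 0.005618).
Slope = (0.01408 − 0.005618)/(10.53 − 0.8621) = 0.0008761; intercept = 0.01408 − 0.0008761×10.53 = 0.004863.
Vmax = 1/intercept = 206 mM/s; Km = slope × Vmax = 0.0008761 × 206 = 0.180 µM.

206 mM/s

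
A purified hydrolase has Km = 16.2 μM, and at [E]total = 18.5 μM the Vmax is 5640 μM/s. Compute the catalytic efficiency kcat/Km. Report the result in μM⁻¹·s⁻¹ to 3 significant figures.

kcat = Vmax/[E]total = 5640/18.5 = 305 s⁻¹.
kcat/Km = 305/16.2 = 18.8 μM⁻¹·s⁻¹.

18.8 μM⁻¹·s⁻¹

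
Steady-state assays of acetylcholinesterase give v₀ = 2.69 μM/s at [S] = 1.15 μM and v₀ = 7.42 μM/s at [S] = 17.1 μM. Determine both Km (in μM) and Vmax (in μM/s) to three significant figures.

From v = Vmax[S]/(Km+[S]), each point gives Vmax = v(Km+[S])/[S].
Equating: 2.69(Km+1.15)/1.15 = 7.42(Km+17.1)/17.1.
2.339·Km + 2.69 = 0.4339·Km + 7.42, so (2.339 − 0.4339)·Km = 7.42 − 2.69.
Km = 4.730/1.905 = 2.48 μM; then Vmax = 2.69(2.48+1.15)/1.15 = 8.50 μM/s.

Km = 2.48 μM; Vmax = 8.50 μM/s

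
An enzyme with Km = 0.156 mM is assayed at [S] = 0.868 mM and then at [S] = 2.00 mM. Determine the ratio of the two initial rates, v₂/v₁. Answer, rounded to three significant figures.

1.09

The fractional saturations are [S]/(Km+[S]) = 0.868/1.024 = 0.8477 and 2.00/2.156 = 0.9276.
v₂/v₁ is just their ratio: 0.9276/0.8477 = 1.09.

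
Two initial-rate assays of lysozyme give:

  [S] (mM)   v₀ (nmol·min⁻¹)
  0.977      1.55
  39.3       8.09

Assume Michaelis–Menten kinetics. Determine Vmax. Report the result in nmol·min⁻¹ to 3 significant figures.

9.07 nmol·min⁻¹

In reciprocal form, 1/v = (Km/Vmax)·(1/[S]) + 1/Vmax. The two points give (1/[S], 1/v) = (1.024, 0.6452) and (0.02545, 0.1236).
Slope = (0.6452 − 0.1236)/(1.024 − 0.02545) = 0.5225; intercept = 0.6452 − 0.5225×1.024 = 0.1103.
Vmax = 1/intercept = 9.07 nmol·min⁻¹; Km = slope × Vmax = 0.5225 × 9.07 = 4.74 mM.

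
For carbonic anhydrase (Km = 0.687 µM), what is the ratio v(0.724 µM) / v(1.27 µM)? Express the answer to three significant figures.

0.791

Since Vmax cancels, v₂/v₁ = [S]₂(Km+[S]₁) / [S]₁(Km+[S]₂).
= 0.724×(0.687+1.27) / (1.27×(0.687+0.724)) = 1.417/1.792 = 0.791.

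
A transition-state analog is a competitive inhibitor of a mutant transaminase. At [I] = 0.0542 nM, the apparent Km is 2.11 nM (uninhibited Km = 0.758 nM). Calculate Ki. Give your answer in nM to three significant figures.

Competitive: Km,app = α·Km with α = 1 + [I]/Ki.
α = Km,app/Km = 2.11/0.758 = 2.784.
Since α = 1 + [I]/Ki, [I]/Ki = 2.784 − 1 = 1.784 and Ki = 0.0542/1.784 = 0.0304 nM.

0.0304 nM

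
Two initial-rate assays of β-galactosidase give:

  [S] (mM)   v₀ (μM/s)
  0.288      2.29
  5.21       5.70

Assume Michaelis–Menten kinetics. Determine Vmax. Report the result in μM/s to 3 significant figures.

From v = Vmax[S]/(Km+[S]), each point gives Vmax = v(Km+[S])/[S].
Equating: 2.29(Km+0.288)/0.288 = 5.70(Km+5.21)/5.21.
7.951·Km + 2.29 = 1.094·Km + 5.70, so (7.951 − 1.094)·Km = 5.70 − 2.29.
Km = 3.410/6.857 = 0.497 mM; then Vmax = 2.29(0.497+0.288)/0.288 = 6.24 μM/s.

6.24 μM/s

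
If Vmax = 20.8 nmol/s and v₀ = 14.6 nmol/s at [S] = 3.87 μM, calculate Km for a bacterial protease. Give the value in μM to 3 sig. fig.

From v = Vmax[S]/(Km+[S]), Km = [S](Vmax − v)/v.
Km = 3.87 × (20.8 − 14.6) / 14.6 = 23.99/14.6 = 1.64 μM.

1.64 μM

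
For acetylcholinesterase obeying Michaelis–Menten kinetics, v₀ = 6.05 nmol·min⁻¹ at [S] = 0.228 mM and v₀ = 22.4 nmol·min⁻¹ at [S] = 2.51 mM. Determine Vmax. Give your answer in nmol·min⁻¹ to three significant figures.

30.7 nmol·min⁻¹

From v = Vmax[S]/(Km+[S]), each point gives Vmax = v(Km+[S])/[S].
Equating: 6.05(Km+0.228)/0.228 = 22.4(Km+2.51)/2.51.
26.54·Km + 6.05 = 8.924·Km + 22.4, so (26.54 − 8.924)·Km = 22.4 − 6.05.
Km = 16.35/17.61 = 0.928 mM; then Vmax = 6.05(0.928+0.228)/0.228 = 30.7 nmol·min⁻¹.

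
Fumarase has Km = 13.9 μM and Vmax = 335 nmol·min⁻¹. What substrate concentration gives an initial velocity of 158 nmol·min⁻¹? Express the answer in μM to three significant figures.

Rearranging v = Vmax[S]/(Km+[S]) gives [S] = Km·v/(Vmax − v).
[S] = 13.9 × 158 / (335 − 158) = 2196/177.0 = 12.4 μM.

12.4 μM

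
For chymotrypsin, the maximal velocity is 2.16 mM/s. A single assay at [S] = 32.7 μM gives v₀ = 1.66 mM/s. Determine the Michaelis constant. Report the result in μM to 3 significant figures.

9.85 μM

From v = Vmax[S]/(Km+[S]), Km = [S](Vmax − v)/v.
Km = 32.7 × (2.16 − 1.66) / 1.66 = 16.35/1.66 = 9.85 μM.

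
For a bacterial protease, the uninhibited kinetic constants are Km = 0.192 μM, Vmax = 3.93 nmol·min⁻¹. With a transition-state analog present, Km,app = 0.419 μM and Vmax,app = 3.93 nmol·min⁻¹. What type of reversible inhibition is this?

Km increases (0.192 → 0.419 μM) while Vmax is unchanged — the hallmark of competitive inhibition.

competitive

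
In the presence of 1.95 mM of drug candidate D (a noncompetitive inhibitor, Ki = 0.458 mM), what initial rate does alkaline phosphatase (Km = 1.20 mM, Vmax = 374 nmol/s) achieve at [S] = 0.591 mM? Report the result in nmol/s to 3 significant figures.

α = 1 + [I]/Ki = 1 + 1.95/0.458 = 5.258.
For a noncompetitive inhibitor, Vmax is reduced to Vmax/α while Km is unchanged: Km,app = 1.20 mM, Vmax,app = 71.1 nmol/s.
v = Vmax,app·[S]/(Km,app + [S]) = 71.1 × 0.591/(1.20 + 0.591) = 23.5 nmol/s.

23.5 nmol/s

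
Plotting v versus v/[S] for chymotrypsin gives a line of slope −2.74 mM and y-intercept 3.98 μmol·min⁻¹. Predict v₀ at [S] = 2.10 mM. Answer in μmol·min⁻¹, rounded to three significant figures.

1.73 μmol·min⁻¹

In the Eadie–Hofstee form v = Vmax − Km·(v/[S]), the slope is −Km and the intercept is Vmax, so Km = 2.74 mM and Vmax = 3.98 μmol·min⁻¹.
v = 3.98 × 2.10/(2.74 + 2.10) = 1.73 μmol·min⁻¹.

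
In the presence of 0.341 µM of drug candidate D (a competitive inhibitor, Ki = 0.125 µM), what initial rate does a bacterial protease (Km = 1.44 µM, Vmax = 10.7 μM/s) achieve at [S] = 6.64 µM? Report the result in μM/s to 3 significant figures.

α = 1 + [I]/Ki = 1 + 0.341/0.125 = 3.728.
For a competitive inhibitor, Vmax is unchanged and the apparent Km becomes α·Km: Km,app = 5.37 µM, Vmax,app = 10.7 μM/s.
v = Vmax,app·[S]/(Km,app + [S]) = 10.7 × 6.64/(5.37 + 6.64) = 5.92 μM/s.

5.92 μM/s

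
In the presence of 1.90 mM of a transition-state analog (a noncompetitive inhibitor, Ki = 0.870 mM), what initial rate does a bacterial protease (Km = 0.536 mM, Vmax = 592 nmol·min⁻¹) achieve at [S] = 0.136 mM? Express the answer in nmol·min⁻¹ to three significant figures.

37.6 nmol·min⁻¹

α = 1 + [I]/Ki = 1 + 1.90/0.870 = 3.184.
For a noncompetitive inhibitor, Vmax is reduced to Vmax/α while Km is unchanged: Km,app = 0.536 mM, Vmax,app = 186 nmol·min⁻¹.
v = Vmax,app·[S]/(Km,app + [S]) = 186 × 0.136/(0.536 + 0.136) = 37.6 nmol·min⁻¹.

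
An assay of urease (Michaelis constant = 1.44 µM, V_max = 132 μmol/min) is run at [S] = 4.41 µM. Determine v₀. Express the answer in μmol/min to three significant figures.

[S]/(Km+[S]) = 4.41/5.850 = 0.7538, the fractional saturation.
v = 0.7538 × Vmax = 0.7538 × 132 = 99.5 μmol/min.

99.5 μmol/min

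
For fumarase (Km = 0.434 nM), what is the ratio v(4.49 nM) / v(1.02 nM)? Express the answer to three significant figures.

The fractional saturations are [S]/(Km+[S]) = 1.02/1.454 = 0.7015 and 4.49/4.924 = 0.9119.
v₂/v₁ is just their ratio: 0.9119/0.7015 = 1.30.

1.30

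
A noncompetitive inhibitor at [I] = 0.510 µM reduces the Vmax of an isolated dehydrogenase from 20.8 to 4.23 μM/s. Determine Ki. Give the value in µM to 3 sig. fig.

0.130 µM

Noncompetitive: Vmax,app = Vmax/α with α = 1 + [I]/Ki.
α = Vmax/Vmax,app = 20.8/4.23 = 4.917.
Since α = 1 + [I]/Ki, [I]/Ki = 4.917 − 1 = 3.917 and Ki = 0.510/3.917 = 0.130 µM.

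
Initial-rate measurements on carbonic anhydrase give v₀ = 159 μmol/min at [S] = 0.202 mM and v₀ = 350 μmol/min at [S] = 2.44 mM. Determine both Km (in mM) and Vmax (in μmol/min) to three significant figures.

In reciprocal form, 1/v = (Km/Vmax)·(1/[S]) + 1/Vmax. The two points give (1/[S], 1/v) = (4.950, 0.006289) and (0.4098, 0.002857).
Slope = (0.006289 − 0.002857)/(4.950 − 0.4098) = 0.0007559; intercept = 0.006289 − 0.0007559×4.950 = 0.002547.
Vmax = 1/intercept = 393 μmol/min; Km = slope × Vmax = 0.0007559 × 393 = 0.297 mM.

Km = 0.297 mM; Vmax = 393 μmol/min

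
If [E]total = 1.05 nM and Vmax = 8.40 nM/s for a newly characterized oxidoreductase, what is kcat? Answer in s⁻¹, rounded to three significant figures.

kcat = Vmax/[E]total = 8.40 nM/s / 1.05 nM = 8.00 s⁻¹.

8.00 s⁻¹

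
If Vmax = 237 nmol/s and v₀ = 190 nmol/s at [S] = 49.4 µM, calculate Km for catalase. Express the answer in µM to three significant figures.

From v = Vmax[S]/(Km+[S]), Km = [S](Vmax − v)/v.
Km = 49.4 × (237 − 190) / 190 = 2322/190 = 12.2 µM.

12.2 µM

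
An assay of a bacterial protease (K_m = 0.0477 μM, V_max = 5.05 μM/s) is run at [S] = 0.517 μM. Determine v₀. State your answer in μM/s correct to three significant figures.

4.62 μM/s

v = Vmax·[S]/(Km + [S]) = 5.05 × 0.517 / (0.0477 + 0.517)
  = 2.611 / 0.5647 = 4.62 μM/s.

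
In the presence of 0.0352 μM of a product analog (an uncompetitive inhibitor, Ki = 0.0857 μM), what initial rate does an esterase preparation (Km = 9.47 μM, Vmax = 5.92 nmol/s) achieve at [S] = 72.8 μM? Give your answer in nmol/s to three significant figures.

3.84 nmol/s

With α = 1 + [I]/Ki = 1 + 0.0352/0.0857 = 1.411, the uncompetitive rate law is v = (Vmax/α)·[S] / (Km/α + [S]).
v = (5.92/1.411)×72.8 / (9.47/1.411 + 72.8) = 305.5/79.51 = 3.84 nmol/s.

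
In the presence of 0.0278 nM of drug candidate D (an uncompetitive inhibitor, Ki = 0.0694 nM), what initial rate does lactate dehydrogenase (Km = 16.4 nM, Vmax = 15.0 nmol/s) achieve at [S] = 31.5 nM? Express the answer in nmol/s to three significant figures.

7.81 nmol/s

α = 1 + [I]/Ki = 1 + 0.0278/0.0694 = 1.401.
For an uncompetitive inhibitor, both parameters are divided by α, giving Vmax/α and Km/α: Km,app = 11.7 nM, Vmax,app = 10.7 nmol/s.
v = Vmax,app·[S]/(Km,app + [S]) = 10.7 × 31.5/(11.7 + 31.5) = 7.81 nmol/s.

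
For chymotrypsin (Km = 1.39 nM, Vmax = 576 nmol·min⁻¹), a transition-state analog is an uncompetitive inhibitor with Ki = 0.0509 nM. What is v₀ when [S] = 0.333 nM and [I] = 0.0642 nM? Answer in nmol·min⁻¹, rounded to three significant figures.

89.5 nmol·min⁻¹

With α = 1 + [I]/Ki = 1 + 0.0642/0.0509 = 2.261, the uncompetitive rate law is v = (Vmax/α)·[S] / (Km/α + [S]).
v = (576/2.261)×0.333 / (1.39/2.261 + 0.333) = 84.82/0.9477 = 89.5 nmol·min⁻¹.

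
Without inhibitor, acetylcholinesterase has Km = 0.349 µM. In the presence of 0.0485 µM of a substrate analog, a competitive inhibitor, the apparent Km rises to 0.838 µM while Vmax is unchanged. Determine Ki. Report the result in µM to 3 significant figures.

0.0346 µM

Competitive: Km,app = α·Km with α = 1 + [I]/Ki.
α = Km,app/Km = 0.838/0.349 = 2.401.
Since α = 1 + [I]/Ki, [I]/Ki = 2.401 − 1 = 1.401 and Ki = 0.0485/1.401 = 0.0346 µM.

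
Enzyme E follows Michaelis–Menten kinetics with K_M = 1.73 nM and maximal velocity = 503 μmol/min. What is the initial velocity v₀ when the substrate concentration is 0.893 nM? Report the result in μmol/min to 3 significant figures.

[S]/(Km+[S]) = 0.893/2.623 = 0.3404, the fractional saturation.
v = 0.3404 × Vmax = 0.3404 × 503 = 171 μmol/min.

171 μmol/min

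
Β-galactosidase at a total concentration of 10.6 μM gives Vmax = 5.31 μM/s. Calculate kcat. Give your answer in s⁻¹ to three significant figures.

0.501 s⁻¹

kcat = Vmax/[E]total = 5.31 μM/s / 10.6 μM = 0.501 s⁻¹.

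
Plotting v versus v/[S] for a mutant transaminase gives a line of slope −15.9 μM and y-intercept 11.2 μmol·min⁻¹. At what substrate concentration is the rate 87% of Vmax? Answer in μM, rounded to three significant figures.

106 μM

The Eadie–Hofstee slope gives Km = 15.9 μM (slope = −Km).
v/Vmax = [S]/(Km+[S]) = 0.87 ⇒ [S] = Km·0.87/(1−0.87) = 15.9 × 6.692 = 106 μM.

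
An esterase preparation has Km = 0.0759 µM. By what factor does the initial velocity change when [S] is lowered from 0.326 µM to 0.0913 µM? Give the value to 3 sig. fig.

0.673

Since Vmax cancels, v₂/v₁ = [S]₂(Km+[S]₁) / [S]₁(Km+[S]₂).
= 0.0913×(0.0759+0.326) / (0.326×(0.0759+0.0913)) = 0.03669/0.05451 = 0.673.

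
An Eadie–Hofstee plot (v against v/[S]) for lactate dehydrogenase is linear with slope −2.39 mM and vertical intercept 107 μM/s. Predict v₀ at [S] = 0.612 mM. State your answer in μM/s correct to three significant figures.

21.8 μM/s

In the Eadie–Hofstee form v = Vmax − Km·(v/[S]), the slope is −Km and the intercept is Vmax, so Km = 2.39 mM and Vmax = 107 μM/s.
v = 107 × 0.612/(2.39 + 0.612) = 21.8 μM/s.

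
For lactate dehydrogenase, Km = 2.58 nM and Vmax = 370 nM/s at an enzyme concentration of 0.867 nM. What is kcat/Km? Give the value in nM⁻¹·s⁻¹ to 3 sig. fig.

165 nM⁻¹·s⁻¹

kcat = Vmax/[E]total = 370/0.867 = 427 s⁻¹.
kcat/Km = 427/2.58 = 165 nM⁻¹·s⁻¹.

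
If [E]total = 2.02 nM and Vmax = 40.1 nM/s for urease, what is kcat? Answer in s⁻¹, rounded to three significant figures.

19.9 s⁻¹

kcat = Vmax/[E]total = 40.1 nM/s / 2.02 nM = 19.9 s⁻¹.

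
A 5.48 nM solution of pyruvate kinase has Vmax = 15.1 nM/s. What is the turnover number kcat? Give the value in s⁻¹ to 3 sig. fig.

kcat = Vmax/[E]total = 15.1 nM/s / 5.48 nM = 2.76 s⁻¹.

2.76 s⁻¹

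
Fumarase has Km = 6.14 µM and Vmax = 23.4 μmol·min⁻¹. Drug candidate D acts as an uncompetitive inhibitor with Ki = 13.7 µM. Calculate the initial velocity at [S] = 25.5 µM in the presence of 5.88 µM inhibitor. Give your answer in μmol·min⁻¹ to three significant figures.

14.0 μmol·min⁻¹

α = 1 + [I]/Ki = 1 + 5.88/13.7 = 1.429.
For an uncompetitive inhibitor, both parameters are divided by α, giving Vmax/α and Km/α: Km,app = 4.30 µM, Vmax,app = 16.4 μmol·min⁻¹.
v = Vmax,app·[S]/(Km,app + [S]) = 16.4 × 25.5/(4.30 + 25.5) = 14.0 μmol·min⁻¹.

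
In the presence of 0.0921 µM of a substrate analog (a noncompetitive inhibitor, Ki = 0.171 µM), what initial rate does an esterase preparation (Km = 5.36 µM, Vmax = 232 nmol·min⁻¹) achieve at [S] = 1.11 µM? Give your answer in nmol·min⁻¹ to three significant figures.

25.9 nmol·min⁻¹

With α = 1 + [I]/Ki = 1 + 0.0921/0.171 = 1.539, the noncompetitive rate law is v = (Vmax/α)·[S] / (Km + [S]).
v = (232/1.539)×1.11 / (5.36 + 1.11) = 167.4/6.470 = 25.9 nmol·min⁻¹.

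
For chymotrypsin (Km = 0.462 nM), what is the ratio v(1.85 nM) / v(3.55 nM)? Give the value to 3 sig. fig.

The fractional saturations are [S]/(Km+[S]) = 3.55/4.012 = 0.8848 and 1.85/2.312 = 0.8002.
v₂/v₁ is just their ratio: 0.8002/0.8848 = 0.904.

0.904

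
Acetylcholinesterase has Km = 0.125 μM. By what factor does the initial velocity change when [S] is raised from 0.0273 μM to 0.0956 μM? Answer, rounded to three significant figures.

2.42

The fractional saturations are [S]/(Km+[S]) = 0.0273/0.1523 = 0.1793 and 0.0956/0.2206 = 0.4334.
v₂/v₁ is just their ratio: 0.4334/0.1793 = 2.42.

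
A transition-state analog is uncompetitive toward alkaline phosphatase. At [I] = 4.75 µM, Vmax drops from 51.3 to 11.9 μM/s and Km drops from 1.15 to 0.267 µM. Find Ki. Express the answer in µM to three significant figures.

1.43 µM

Uncompetitive: Vmax,app = Vmax/α (and Km,app = Km/α) with α = 1 + [I]/Ki.
α = Vmax/Vmax,app = 51.3/11.9 = 4.311.
Since α = 1 + [I]/Ki, [I]/Ki = 4.311 − 1 = 3.311 and Ki = 4.75/3.311 = 1.43 µM.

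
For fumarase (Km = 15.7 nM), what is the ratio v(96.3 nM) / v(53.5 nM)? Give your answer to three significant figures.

1.11

The fractional saturations are [S]/(Km+[S]) = 53.5/69.20 = 0.7731 and 96.3/112.0 = 0.8598.
v₂/v₁ is just their ratio: 0.8598/0.7731 = 1.11.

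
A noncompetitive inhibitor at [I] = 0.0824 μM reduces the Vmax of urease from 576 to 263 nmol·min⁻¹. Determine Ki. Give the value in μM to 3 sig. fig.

0.0692 μM

Noncompetitive: Vmax,app = Vmax/α with α = 1 + [I]/Ki.
α = Vmax/Vmax,app = 576/263 = 2.190.
Ki = [I]/(α − 1) = 0.0824/1.190 = 0.0692 μM.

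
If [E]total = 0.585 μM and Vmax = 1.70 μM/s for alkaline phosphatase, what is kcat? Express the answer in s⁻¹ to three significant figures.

2.91 s⁻¹

kcat = Vmax/[E]total = 1.70 μM/s / 0.585 μM = 2.91 s⁻¹.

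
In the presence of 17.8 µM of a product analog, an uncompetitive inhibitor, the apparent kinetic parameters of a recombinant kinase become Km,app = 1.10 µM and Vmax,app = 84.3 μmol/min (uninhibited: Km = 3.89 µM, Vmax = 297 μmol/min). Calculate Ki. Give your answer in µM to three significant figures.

Uncompetitive: Vmax,app = Vmax/α (and Km,app = Km/α) with α = 1 + [I]/Ki.
α = Vmax/Vmax,app = 297/84.3 = 3.523.
Ki = [I]/(α − 1) = 17.8/2.523 = 7.05 µM.

7.05 µM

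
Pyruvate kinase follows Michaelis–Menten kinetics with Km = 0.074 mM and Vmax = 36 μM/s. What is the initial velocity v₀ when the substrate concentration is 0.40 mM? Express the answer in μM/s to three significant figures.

30.4 μM/s

v = Vmax·[S]/(Km + [S]) = 36 × 0.40 / (0.074 + 0.40)
  = 14.40 / 0.4740 = 30.4 μM/s.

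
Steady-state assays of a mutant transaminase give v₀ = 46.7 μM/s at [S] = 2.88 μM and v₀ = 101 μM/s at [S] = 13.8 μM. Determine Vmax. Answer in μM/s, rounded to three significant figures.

146 μM/s

In reciprocal form, 1/v = (Km/Vmax)·(1/[S]) + 1/Vmax. The two points give (1/[S], 1/v) = (0.3472, 0.02141) and (0.07246, 0.009901).
Slope = (0.02141 − 0.009901)/(0.3472 − 0.07246) = 0.04190; intercept = 0.02141 − 0.04190×0.3472 = 0.006865.
Vmax = 1/intercept = 146 μM/s; Km = slope × Vmax = 0.04190 × 146 = 6.10 μM.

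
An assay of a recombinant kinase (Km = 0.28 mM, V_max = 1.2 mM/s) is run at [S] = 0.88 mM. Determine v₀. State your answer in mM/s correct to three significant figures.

0.910 mM/s

[S]/(Km+[S]) = 0.88/1.160 = 0.7586, the fractional saturation.
v = 0.7586 × Vmax = 0.7586 × 1.2 = 0.910 mM/s.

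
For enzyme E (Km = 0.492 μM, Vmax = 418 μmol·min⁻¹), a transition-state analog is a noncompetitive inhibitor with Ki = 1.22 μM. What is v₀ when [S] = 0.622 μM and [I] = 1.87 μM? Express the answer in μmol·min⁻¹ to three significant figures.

α = 1 + [I]/Ki = 1 + 1.87/1.22 = 2.533.
For a noncompetitive inhibitor, Vmax is reduced to Vmax/α while Km is unchanged: Km,app = 0.492 μM, Vmax,app = 165 μmol·min⁻¹.
v = Vmax,app·[S]/(Km,app + [S]) = 165 × 0.622/(0.492 + 0.622) = 92.1 μmol·min⁻¹.

92.1 μmol·min⁻¹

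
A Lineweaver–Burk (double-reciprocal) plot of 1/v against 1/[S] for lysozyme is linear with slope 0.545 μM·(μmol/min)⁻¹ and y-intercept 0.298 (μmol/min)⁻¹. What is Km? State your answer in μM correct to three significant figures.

1.83 μM

y-intercept = 1/Vmax ⇒ Vmax = 3.36 μmol/min; slope = Km/Vmax ⇒ Km = slope × Vmax.
Km = 0.545 × 3.36 = 1.83 μM.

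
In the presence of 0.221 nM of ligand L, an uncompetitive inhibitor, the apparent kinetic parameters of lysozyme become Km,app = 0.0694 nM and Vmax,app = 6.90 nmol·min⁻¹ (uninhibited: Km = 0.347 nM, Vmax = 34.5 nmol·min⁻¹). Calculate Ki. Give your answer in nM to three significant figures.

0.0552 nM

Uncompetitive: Vmax,app = Vmax/α (and Km,app = Km/α) with α = 1 + [I]/Ki.
α = Vmax/Vmax,app = 34.5/6.90 = 5.000.
Since α = 1 + [I]/Ki, [I]/Ki = 5.000 − 1 = 4.000 and Ki = 0.221/4.000 = 0.0552 nM.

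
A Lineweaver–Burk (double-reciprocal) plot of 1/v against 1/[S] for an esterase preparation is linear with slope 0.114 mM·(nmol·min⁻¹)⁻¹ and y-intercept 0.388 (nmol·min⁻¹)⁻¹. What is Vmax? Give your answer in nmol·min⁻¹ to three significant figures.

2.58 nmol·min⁻¹

The y-intercept of a Lineweaver–Burk plot equals 1/Vmax, so Vmax = 1/0.388 = 2.58 nmol·min⁻¹.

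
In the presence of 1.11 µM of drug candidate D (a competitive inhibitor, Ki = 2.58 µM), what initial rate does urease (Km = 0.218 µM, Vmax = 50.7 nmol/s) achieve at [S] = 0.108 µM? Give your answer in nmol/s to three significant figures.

α = 1 + [I]/Ki = 1 + 1.11/2.58 = 1.430.
For a competitive inhibitor, Vmax is unchanged and the apparent Km becomes α·Km: Km,app = 0.312 µM, Vmax,app = 50.7 nmol/s.
v = Vmax,app·[S]/(Km,app + [S]) = 50.7 × 0.108/(0.312 + 0.108) = 13.0 nmol/s.

13.0 nmol/s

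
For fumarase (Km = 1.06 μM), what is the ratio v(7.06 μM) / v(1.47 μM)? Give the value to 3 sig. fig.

1.50

Since Vmax cancels, v₂/v₁ = [S]₂(Km+[S]₁) / [S]₁(Km+[S]₂).
= 7.06×(1.06+1.47) / (1.47×(1.06+7.06)) = 17.86/11.94 = 1.50.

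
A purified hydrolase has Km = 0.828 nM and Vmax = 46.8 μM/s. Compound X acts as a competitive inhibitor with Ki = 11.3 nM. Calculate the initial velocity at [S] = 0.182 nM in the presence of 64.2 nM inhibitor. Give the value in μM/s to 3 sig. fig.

With α = 1 + [I]/Ki = 1 + 64.2/11.3 = 6.681, the competitive rate law is v = Vmax[S] / (αKm + [S]).
v = 46.8×0.182 / (6.681×0.828 + 0.182) = 8.518/5.714 = 1.49 μM/s.

1.49 μM/s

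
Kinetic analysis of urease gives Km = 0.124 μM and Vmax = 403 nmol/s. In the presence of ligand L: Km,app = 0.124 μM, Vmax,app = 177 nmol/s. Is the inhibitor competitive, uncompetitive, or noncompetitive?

Vmax decreases (403 → 177 nmol/s) while Km is unchanged — pure noncompetitive inhibition.

noncompetitive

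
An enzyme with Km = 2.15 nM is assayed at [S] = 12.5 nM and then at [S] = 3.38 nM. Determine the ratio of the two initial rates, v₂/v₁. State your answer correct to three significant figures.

0.716

The fractional saturations are [S]/(Km+[S]) = 12.5/14.65 = 0.8532 and 3.38/5.530 = 0.6112.
v₂/v₁ is just their ratio: 0.6112/0.8532 = 0.716.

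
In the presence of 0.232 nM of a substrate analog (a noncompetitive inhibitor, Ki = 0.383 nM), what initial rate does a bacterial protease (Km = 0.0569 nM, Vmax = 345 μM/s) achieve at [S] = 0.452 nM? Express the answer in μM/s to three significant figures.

α = 1 + [I]/Ki = 1 + 0.232/0.383 = 1.606.
For a noncompetitive inhibitor, Vmax is reduced to Vmax/α while Km is unchanged: Km,app = 0.0569 nM, Vmax,app = 215 μM/s.
v = Vmax,app·[S]/(Km,app + [S]) = 215 × 0.452/(0.0569 + 0.452) = 191 μM/s.

191 μM/s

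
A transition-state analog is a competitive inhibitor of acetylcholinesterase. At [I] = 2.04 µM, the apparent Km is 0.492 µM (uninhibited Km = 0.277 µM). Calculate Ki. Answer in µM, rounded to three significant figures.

Competitive: Km,app = α·Km with α = 1 + [I]/Ki.
α = Km,app/Km = 0.492/0.277 = 1.776.
Ki = [I]/(α − 1) = 2.04/0.7762 = 2.63 µM.

2.63 µM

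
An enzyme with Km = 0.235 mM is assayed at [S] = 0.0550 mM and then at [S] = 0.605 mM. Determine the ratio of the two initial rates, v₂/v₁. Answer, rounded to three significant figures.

The fractional saturations are [S]/(Km+[S]) = 0.0550/0.2900 = 0.1897 and 0.605/0.8400 = 0.7202.
v₂/v₁ is just their ratio: 0.7202/0.1897 = 3.80.

3.80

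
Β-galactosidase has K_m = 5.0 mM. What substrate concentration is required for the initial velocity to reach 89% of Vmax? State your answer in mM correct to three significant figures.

v/Vmax = [S]/(Km+[S]) = 0.89, so [S] = Km·0.89/(1 − 0.89) = 5.0 × 8.091.
[S] = 40.5 mM.

40.5 mM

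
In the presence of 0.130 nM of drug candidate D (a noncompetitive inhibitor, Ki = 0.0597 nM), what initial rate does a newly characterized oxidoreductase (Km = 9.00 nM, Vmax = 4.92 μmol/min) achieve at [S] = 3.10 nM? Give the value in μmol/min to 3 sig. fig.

α = 1 + [I]/Ki = 1 + 0.130/0.0597 = 3.178.
For a noncompetitive inhibitor, Vmax is reduced to Vmax/α while Km is unchanged: Km,app = 9.00 nM, Vmax,app = 1.55 μmol/min.
v = Vmax,app·[S]/(Km,app + [S]) = 1.55 × 3.10/(9.00 + 3.10) = 0.397 μmol/min.

0.397 μmol/min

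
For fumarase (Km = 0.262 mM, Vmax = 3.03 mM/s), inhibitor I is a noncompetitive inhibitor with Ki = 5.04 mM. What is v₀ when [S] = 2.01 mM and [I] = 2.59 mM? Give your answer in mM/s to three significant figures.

1.77 mM/s

With α = 1 + [I]/Ki = 1 + 2.59/5.04 = 1.514, the noncompetitive rate law is v = (Vmax/α)·[S] / (Km + [S]).
v = (3.03/1.514)×2.01 / (0.262 + 2.01) = 4.023/2.272 = 1.77 mM/s.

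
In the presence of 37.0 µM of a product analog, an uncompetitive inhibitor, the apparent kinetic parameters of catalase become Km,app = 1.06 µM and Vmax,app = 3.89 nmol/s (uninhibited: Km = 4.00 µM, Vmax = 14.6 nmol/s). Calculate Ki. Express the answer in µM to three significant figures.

13.4 µM

Uncompetitive: Vmax,app = Vmax/α (and Km,app = Km/α) with α = 1 + [I]/Ki.
α = Vmax/Vmax,app = 14.6/3.89 = 3.753.
Ki = [I]/(α − 1) = 37.0/2.753 = 13.4 µM.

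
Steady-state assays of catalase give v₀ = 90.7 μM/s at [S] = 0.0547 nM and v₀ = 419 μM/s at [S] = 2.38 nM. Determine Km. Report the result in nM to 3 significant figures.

0.222 nM

In reciprocal form, 1/v = (Km/Vmax)·(1/[S]) + 1/Vmax. The two points give (1/[S], 1/v) = (18.28, 0.01103) and (0.4202, 0.002387).
Slope = (0.01103 − 0.002387)/(18.28 − 0.4202) = 0.0004837; intercept = 0.01103 − 0.0004837×18.28 = 0.002183.
Vmax = 1/intercept = 458 μM/s; Km = slope × Vmax = 0.0004837 × 458 = 0.222 nM.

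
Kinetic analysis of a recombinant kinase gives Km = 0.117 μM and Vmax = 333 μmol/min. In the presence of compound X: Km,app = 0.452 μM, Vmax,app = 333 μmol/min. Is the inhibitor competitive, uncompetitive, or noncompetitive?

competitive

Km increases (0.117 → 0.452 μM) while Vmax is unchanged — the hallmark of competitive inhibition.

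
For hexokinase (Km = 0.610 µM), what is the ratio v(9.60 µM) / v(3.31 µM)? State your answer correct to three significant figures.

1.11

The fractional saturations are [S]/(Km+[S]) = 3.31/3.920 = 0.8444 and 9.60/10.21 = 0.9403.
v₂/v₁ is just their ratio: 0.9403/0.8444 = 1.11.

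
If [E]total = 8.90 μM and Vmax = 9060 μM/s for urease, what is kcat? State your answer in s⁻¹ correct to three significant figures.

1020 s⁻¹

kcat = Vmax/[E]total = 9060 μM/s / 8.90 μM = 1020 s⁻¹.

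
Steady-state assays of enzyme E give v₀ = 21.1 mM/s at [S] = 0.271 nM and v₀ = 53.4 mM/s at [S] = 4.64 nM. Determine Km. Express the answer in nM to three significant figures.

In reciprocal form, 1/v = (Km/Vmax)·(1/[S]) + 1/Vmax. The two points give (1/[S], 1/v) = (3.690, 0.04739) and (0.2155, 0.01873).
Slope = (0.04739 − 0.01873)/(3.690 − 0.2155) = 0.008251; intercept = 0.04739 − 0.008251×3.690 = 0.01695.
Vmax = 1/intercept = 59.0 mM/s; Km = slope × Vmax = 0.008251 × 59.0 = 0.487 nM.

0.487 nM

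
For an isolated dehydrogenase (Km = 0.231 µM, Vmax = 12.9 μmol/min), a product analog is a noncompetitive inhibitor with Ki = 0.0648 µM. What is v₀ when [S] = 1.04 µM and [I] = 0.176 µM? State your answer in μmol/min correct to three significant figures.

2.84 μmol/min

With α = 1 + [I]/Ki = 1 + 0.176/0.0648 = 3.716, the noncompetitive rate law is v = (Vmax/α)·[S] / (Km + [S]).
v = (12.9/3.716)×1.04 / (0.231 + 1.04) = 3.610/1.271 = 2.84 μmol/min.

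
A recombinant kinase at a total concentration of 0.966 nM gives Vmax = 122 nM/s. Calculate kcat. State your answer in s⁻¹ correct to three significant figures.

126 s⁻¹

kcat = Vmax/[E]total = 122 nM/s / 0.966 nM = 126 s⁻¹.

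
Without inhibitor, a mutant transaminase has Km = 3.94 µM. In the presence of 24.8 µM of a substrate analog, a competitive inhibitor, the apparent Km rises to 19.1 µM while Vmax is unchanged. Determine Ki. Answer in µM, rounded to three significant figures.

Competitive: Km,app = α·Km with α = 1 + [I]/Ki.
α = Km,app/Km = 19.1/3.94 = 4.848.
Since α = 1 + [I]/Ki, [I]/Ki = 4.848 − 1 = 3.848 and Ki = 24.8/3.848 = 6.45 µM.

6.45 µM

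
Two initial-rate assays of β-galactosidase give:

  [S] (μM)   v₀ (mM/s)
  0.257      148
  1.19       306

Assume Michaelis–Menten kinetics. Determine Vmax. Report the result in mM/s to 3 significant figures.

433 mM/s

In reciprocal form, 1/v = (Km/Vmax)·(1/[S]) + 1/Vmax. The two points give (1/[S], 1/v) = (3.891, 0.006757) and (0.8403, 0.003268).
Slope = (0.006757 − 0.003268)/(3.891 − 0.8403) = 0.001144; intercept = 0.006757 − 0.001144×3.891 = 0.002307.
Vmax = 1/intercept = 433 mM/s; Km = slope × Vmax = 0.001144 × 433 = 0.496 μM.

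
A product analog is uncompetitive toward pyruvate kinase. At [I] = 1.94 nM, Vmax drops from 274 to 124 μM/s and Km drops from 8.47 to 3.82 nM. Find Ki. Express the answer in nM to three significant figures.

1.60 nM

Uncompetitive: Vmax,app = Vmax/α (and Km,app = Km/α) with α = 1 + [I]/Ki.
α = Vmax/Vmax,app = 274/124 = 2.210.
Ki = [I]/(α − 1) = 1.94/1.210 = 1.60 nM.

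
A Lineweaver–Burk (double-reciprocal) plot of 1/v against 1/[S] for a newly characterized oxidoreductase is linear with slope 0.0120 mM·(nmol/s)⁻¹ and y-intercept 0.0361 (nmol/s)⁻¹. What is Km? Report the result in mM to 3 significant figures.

y-intercept = 1/Vmax ⇒ Vmax = 27.7 nmol/s; slope = Km/Vmax ⇒ Km = slope × Vmax.
Km = 0.0120 × 27.7 = 0.332 mM.

0.332 mM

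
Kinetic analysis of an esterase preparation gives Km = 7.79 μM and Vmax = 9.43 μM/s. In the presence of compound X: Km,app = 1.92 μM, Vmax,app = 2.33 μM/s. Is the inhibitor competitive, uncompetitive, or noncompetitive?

Both Km and Vmax decrease by the same factor (~4.05-fold) — characteristic of uncompetitive inhibition.

uncompetitive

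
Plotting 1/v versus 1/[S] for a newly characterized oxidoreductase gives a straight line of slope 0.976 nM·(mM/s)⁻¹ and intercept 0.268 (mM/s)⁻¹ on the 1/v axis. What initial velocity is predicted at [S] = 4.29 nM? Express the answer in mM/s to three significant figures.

The y-intercept is 1/Vmax, so Vmax = 1/0.268 = 3.73 mM/s.
The slope is Km/Vmax, so Km = 0.976 × 3.73 = 3.64 nM.
Then v = 3.73 × 4.29/(3.64 + 4.29) = 2.02 mM/s.

2.02 mM/s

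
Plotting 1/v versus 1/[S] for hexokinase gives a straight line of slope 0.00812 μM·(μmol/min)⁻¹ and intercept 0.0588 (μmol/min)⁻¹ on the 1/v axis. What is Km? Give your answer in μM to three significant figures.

0.138 μM

y-intercept = 1/Vmax ⇒ Vmax = 17.0 μmol/min; slope = Km/Vmax ⇒ Km = slope × Vmax.
Km = 0.00812 × 17.0 = 0.138 μM.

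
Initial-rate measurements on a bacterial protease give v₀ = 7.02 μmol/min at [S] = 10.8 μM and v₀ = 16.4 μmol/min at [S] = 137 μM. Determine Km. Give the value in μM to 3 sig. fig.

In reciprocal form, 1/v = (Km/Vmax)·(1/[S]) + 1/Vmax. The two points give (1/[S], 1/v) = (0.09259, 0.1425) and (0.007299, 0.06098).
Slope = (0.1425 − 0.06098)/(0.09259 − 0.007299) = 0.9552; intercept = 0.1425 − 0.9552×0.09259 = 0.05400.
Vmax = 1/intercept = 18.5 μmol/min; Km = slope × Vmax = 0.9552 × 18.5 = 17.7 μM.

17.7 μM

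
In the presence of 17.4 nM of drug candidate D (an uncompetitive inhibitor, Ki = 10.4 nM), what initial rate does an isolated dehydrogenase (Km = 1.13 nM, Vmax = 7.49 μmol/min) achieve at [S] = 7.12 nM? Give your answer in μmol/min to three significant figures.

With α = 1 + [I]/Ki = 1 + 17.4/10.4 = 2.673, the uncompetitive rate law is v = (Vmax/α)·[S] / (Km/α + [S]).
v = (7.49/2.673)×7.12 / (1.13/2.673 + 7.12) = 19.95/7.543 = 2.64 μmol/min.

2.64 μmol/min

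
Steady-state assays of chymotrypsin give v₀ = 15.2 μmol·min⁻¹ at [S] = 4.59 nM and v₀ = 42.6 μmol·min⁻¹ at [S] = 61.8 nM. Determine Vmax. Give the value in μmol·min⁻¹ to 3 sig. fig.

49.8 μmol·min⁻¹

In reciprocal form, 1/v = (Km/Vmax)·(1/[S]) + 1/Vmax. The two points give (1/[S], 1/v) = (0.2179, 0.06579) and (0.01618, 0.02347).
Slope = (0.06579 − 0.02347)/(0.2179 − 0.01618) = 0.2098; intercept = 0.06579 − 0.2098×0.2179 = 0.02008.
Vmax = 1/intercept = 49.8 μmol·min⁻¹; Km = slope × Vmax = 0.2098 × 49.8 = 10.4 nM.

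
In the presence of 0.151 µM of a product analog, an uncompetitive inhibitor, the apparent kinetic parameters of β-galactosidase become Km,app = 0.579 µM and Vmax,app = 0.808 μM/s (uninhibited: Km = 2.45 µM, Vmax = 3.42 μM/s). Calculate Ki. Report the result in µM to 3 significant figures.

Uncompetitive: Vmax,app = Vmax/α (and Km,app = Km/α) with α = 1 + [I]/Ki.
α = Vmax/Vmax,app = 3.42/0.808 = 4.233.
Since α = 1 + [I]/Ki, [I]/Ki = 4.233 − 1 = 3.233 and Ki = 0.151/3.233 = 0.0467 µM.

0.0467 µM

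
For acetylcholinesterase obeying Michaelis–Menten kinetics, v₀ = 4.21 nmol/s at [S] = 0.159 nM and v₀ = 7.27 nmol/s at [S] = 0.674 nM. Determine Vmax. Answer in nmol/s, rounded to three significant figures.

9.37 nmol/s

From v = Vmax[S]/(Km+[S]), each point gives Vmax = v(Km+[S])/[S].
Equating: 4.21(Km+0.159)/0.159 = 7.27(Km+0.674)/0.674.
26.48·Km + 4.21 = 10.79·Km + 7.27, so (26.48 − 10.79)·Km = 7.27 − 4.21.
Km = 3.060/15.69 = 0.195 nM; then Vmax = 4.21(0.195+0.159)/0.159 = 9.37 nmol/s.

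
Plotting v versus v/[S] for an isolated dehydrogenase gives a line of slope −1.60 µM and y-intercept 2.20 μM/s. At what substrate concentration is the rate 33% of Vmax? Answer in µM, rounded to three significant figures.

0.788 µM

The Eadie–Hofstee slope gives Km = 1.60 µM (slope = −Km).
v/Vmax = [S]/(Km+[S]) = 0.33 ⇒ [S] = Km·0.33/(1−0.33) = 1.60 × 0.4925 = 0.788 µM.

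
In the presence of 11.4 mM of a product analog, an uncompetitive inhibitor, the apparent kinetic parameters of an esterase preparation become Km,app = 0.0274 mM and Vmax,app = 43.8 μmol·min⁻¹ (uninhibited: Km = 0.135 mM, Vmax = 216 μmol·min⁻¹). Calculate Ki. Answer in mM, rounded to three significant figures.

2.90 mM

Uncompetitive: Vmax,app = Vmax/α (and Km,app = Km/α) with α = 1 + [I]/Ki.
α = Vmax/Vmax,app = 216/43.8 = 4.932.
Ki = [I]/(α − 1) = 11.4/3.932 = 2.90 mM.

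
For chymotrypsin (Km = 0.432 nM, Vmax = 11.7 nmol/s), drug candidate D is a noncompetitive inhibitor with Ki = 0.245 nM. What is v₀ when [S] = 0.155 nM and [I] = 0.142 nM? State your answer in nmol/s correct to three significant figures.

1.96 nmol/s

With α = 1 + [I]/Ki = 1 + 0.142/0.245 = 1.580, the noncompetitive rate law is v = (Vmax/α)·[S] / (Km + [S]).
v = (11.7/1.580)×0.155 / (0.432 + 0.155) = 1.148/0.5870 = 1.96 nmol/s.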